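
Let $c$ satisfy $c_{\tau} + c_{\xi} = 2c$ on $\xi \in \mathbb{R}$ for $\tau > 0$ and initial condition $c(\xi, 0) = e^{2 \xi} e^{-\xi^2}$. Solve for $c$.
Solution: Substitute $c = e^{2\xi}u$, i.e. $u = e^{-2\xi}c$.
By the product rule, $c_{\xi} = e^{2\xi}(u_{\xi} + 2u)$, $c_{\tau} = e^{2\xi}u_{\tau}$.
Substituting into the PDE and dividing by $e^{2\xi}$: $u_{\tau} + (u_{\xi} + 2u) = 2u$.
The lower-order terms cancel, leaving the standard advection equation $u_{\tau} + u_{\xi} = 0$.
Initial data for $u$: $u(\xi,0) = e^{-2\xi}c(\xi,0) = e^{-\xi^2}$.
Solve for $u$:
  By method of characteristics (waves move right with speed 1):
  Along characteristics $\xi - \tau =$ const, $u$ is constant, so $u(\xi,\tau) = f(\xi - \tau)$ with $f = u( \cdot , 0)$.
Hence $u(\xi,\tau) = e^{-(\xi - \tau)^2}$.
Transform back: $c(\xi,\tau) = e^{2\xi}u(\xi,\tau)$.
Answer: $c(\xi, \tau) = e^{2 \xi} e^{-(-\tau + \xi)^2}$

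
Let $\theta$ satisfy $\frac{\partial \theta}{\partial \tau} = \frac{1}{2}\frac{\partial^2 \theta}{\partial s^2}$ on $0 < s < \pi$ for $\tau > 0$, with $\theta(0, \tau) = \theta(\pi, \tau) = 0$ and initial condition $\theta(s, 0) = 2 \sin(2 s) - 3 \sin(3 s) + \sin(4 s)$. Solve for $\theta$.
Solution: Separating variables: $\theta = \sum c_n e^{-n^2\tau/2} \sin(ns)$. From $\theta(s,0) = 2 \sin(2 s) - 3 \sin(3 s) + \sin(4 s)$: $c_2=2, c_3=-3, c_4=1$.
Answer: $\theta(s, \tau) = 2 e^{-2 \tau} \sin(2 s) + e^{-8 \tau} \sin(4 s) - 3 e^{-9 \tau/2} \sin(3 s)$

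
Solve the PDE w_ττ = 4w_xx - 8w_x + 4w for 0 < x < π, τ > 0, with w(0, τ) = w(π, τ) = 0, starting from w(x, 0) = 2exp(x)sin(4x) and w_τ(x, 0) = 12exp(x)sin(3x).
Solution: Substitute w = exp(x)u.
Then w_x = exp(x)(u_x + u), w_xx = exp(x)(u_xx + 2u_x + u), w_ττ = exp(x)u_ττ; substituting and dividing by exp(x), the lower-order terms cancel: u_ττ = 4u_xx (standard wave equation).
Data for u: u(x,0) = exp(-x)w(x,0) = 2sin(4x); u_τ(x,0) = exp(-x)w_τ(x,0) = 12sin(3x). The boundary conditions carry over: u(0,τ) = u(π,τ) = 0.
Separating variables: u = Σ [A_n cos(ω_n τ) + B_n sin(ω_n τ)] sin(nx), ω_n = 2n. From ICs (B_n = velocity coefficient / ω_n): A_4=2, B_3=2.
So u(x,τ) = 2sin(3x)sin(6τ) + 2sin(4x)cos(8τ), and w(x,τ) = exp(x)u(x,τ).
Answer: w(x, τ) = 2exp(x)sin(3x)sin(6τ) + 2exp(x)sin(4x)cos(8τ)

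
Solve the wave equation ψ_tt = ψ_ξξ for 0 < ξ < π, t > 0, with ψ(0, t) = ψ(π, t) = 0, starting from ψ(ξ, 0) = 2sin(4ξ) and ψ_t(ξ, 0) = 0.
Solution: Using separation of variables ψ = X(ξ)T(t):
Eigenfunctions: sin(nξ), n = 1, 2, 3, ...
General solution: ψ(ξ, t) = Σ [A_n cos(n t) + B_n sin(n t)] sin(nξ)
From ψ(ξ,0) = 2sin(4ξ): A_4=2. From ψ_t(ξ,0) = 0: all B_n = 0.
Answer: ψ(ξ, t) = 2sin(4ξ)cos(4t)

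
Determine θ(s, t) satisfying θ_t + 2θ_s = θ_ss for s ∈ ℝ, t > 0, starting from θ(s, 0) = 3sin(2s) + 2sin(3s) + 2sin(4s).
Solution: Moving frame: η = s - 2t, σ = t, θ = u(η,σ), so θ_t = u_σ - 2u_η and θ_ss = u_ηη.
Hence θ_t + 2θ_s = u_σ and the PDE becomes the heat equation u_σ = u_ηη on η ∈ ℝ.
Initial data: u(η,0) = θ(η,0) = 3sin(2η) + 2sin(3η) + 2sin(4η). Each mode sin(nη) decays as exp(-n²σ) on ℝ, so u(η,σ) = Σ c_n exp(-n²σ) sin(nη) with c_2=3, c_3=2, c_4=2: u(η,σ) = 3exp(-4σ)sin(2η) + 2exp(-9σ)sin(3η) + 2exp(-16σ)sin(4η).
Substituting back: θ(s,t) = u(s - 2t, t).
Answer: θ(s, t) = 3exp(-4t)sin(2s - 4t) + 2exp(-9t)sin(3s - 6t) + 2exp(-16t)sin(4s - 8t)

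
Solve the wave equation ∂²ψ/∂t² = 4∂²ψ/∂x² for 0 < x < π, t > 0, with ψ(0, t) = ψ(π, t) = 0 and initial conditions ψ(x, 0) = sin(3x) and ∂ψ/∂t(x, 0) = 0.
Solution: Separating variables: ψ = Σ [A_n cos(ω_n t) + B_n sin(ω_n t)] sin(nx), ω_n = 2n. From ICs: A_3=1.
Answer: ψ(x, t) = sin(3x)cos(6t)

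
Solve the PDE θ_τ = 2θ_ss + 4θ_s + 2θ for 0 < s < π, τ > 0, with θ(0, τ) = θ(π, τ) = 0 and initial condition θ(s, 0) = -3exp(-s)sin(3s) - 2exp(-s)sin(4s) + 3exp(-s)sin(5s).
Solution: Substitute θ = exp(-s)u, i.e. u = exp(s)θ.
By the product rule, θ_s = exp(-s)(u_s - u), θ_ss = exp(-s)(u_ss - 2u_s + u), θ_τ = exp(-s)u_τ.
Substituting into the PDE and dividing by exp(-s): u_τ = 2(u_ss - 2u_s + u) + 4(u_s - u) + 2u.
The lower-order terms cancel, leaving the standard heat equation u_τ = 2u_ss.
Initial data for u: u(s,0) = exp(s)θ(s,0) = -3sin(3s) - 2sin(4s) + 3sin(5s). The boundary conditions carry over: u(0,τ) = u(π,τ) = 0.
Solve for u:
  Using separation of variables u = X(s)G(τ):
  Eigenfunctions: sin(ns), n = 1, 2, 3, ...
  General solution: u(s, τ) = Σ c_n sin(ns) exp(-2n² τ)
  Matching u(s,0) = -3sin(3s) - 2sin(4s) + 3sin(5s) term by term: c_3=-3, c_4=-2, c_5=3.
Hence u(s,τ) = -3exp(-18τ)sin(3s) - 2exp(-32τ)sin(4s) + 3exp(-50τ)sin(5s).
Transform back: θ(s,τ) = exp(-s)u(s,τ).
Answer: θ(s, τ) = -3exp(-s)exp(-18τ)sin(3s) - 2exp(-s)exp(-32τ)sin(4s) + 3exp(-s)exp(-50τ)sin(5s)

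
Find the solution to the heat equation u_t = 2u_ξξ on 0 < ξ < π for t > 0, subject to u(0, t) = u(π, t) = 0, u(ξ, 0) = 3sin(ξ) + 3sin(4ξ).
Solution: Separating variables: u = Σ c_n exp(-2n²t) sin(nξ). From u(ξ,0) = 3sin(ξ) + 3sin(4ξ): c_1=3, c_4=3.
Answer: u(ξ, t) = 3exp(-2t)sin(ξ) + 3exp(-32t)sin(4ξ)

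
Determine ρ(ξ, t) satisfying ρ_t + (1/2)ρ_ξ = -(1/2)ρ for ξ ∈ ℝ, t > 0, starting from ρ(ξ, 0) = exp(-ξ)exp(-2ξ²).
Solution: Substitute ρ = exp(-ξ)u, i.e. u = exp(ξ)ρ.
By the product rule, ρ_ξ = exp(-ξ)(u_ξ - u), ρ_t = exp(-ξ)u_t.
Substituting into the PDE and dividing by exp(-ξ): u_t + (1/2)(u_ξ - u) = -(1/2)u.
The lower-order terms cancel, leaving the standard advection equation u_t + (1/2)u_ξ = 0.
Initial data for u: u(ξ,0) = exp(ξ)ρ(ξ,0) = exp(-2ξ²).
Solve for u:
  By method of characteristics (waves move right with speed 1/2):
  Along characteristics ξ - (1/2)t = const, u is constant, so u(ξ,t) = f(ξ - (1/2)t) with f = u(·, 0).
Hence u(ξ,t) = exp(-2(-t/2 + ξ)²).
Transform back: ρ(ξ,t) = exp(-ξ)u(ξ,t).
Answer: ρ(ξ, t) = exp(-ξ)exp(-2(-t/2 + ξ)²)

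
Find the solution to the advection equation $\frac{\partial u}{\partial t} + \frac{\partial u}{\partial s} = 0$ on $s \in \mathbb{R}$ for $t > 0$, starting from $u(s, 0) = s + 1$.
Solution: By characteristics ($ds/dt = 1$), $u(s,t) = f(s - t)$ with $f = u( \cdot , 0)$.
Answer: $u(s, t) = s -  t + 1$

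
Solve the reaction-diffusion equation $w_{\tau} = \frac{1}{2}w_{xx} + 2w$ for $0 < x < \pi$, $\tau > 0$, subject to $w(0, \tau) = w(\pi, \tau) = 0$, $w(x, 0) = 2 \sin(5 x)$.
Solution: Substitute $w = e^{2\tau}u$, i.e. $u = e^{-2\tau}w$.
By the product rule, $w_{\tau} = e^{2\tau}(u_{\tau} + 2u)$, $w_{xx} = e^{2\tau}u_{xx}$.
Substituting into the PDE and dividing by $e^{2\tau}$: $u_{\tau} + 2u = \frac{1}{2}u_{xx} + 2u$.
The lower-order terms cancel, leaving the standard heat equation $u_{\tau} = \frac{1}{2}u_{xx}$.
Initial data for $u$: $u(x,0) = w(x,0) = 2 \sin(5 x)$. The boundary conditions carry over: $u(0,\tau) = u(\pi,\tau) = 0$.
Solve for $u$:
  Using separation of variables $u = X(x)T(\tau)$:
  Eigenfunctions: $\sin(nx)$, $n = 1, 2, 3, \ldots$
  General solution: $u(x, \tau) = \sum c_n \sin(nx) e^{-n^2 \tau/2}$
  Matching $u(x,0) = 2 \sin(5 x)$ term by term: $c_5=2$.
Hence $u(x,\tau) = 2 e^{-25 \tau/2} \sin(5 x)$.
Transform back: $w(x,\tau) = e^{2\tau}u(x,\tau)$.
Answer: $w(x, \tau) = 2 e^{-21 \tau/2} \sin(5 x)$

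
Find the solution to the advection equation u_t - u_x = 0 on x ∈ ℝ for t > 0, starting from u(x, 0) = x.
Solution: By characteristics (dx/dt = -1), u(x,t) = f(x + t) with f = u(·, 0).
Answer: u(x, t) = t + x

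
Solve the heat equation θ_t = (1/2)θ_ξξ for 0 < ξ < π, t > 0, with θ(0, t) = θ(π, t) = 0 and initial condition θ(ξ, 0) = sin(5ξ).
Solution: Using separation of variables θ = X(ξ)G(t):
Eigenfunctions: sin(nξ), n = 1, 2, 3, ...
General solution: θ(ξ, t) = Σ c_n sin(nξ) exp(-n² t/2)
Matching θ(ξ,0) = sin(5ξ) term by term: c_5=1.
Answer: θ(ξ, t) = exp(-25t/2)sin(5ξ)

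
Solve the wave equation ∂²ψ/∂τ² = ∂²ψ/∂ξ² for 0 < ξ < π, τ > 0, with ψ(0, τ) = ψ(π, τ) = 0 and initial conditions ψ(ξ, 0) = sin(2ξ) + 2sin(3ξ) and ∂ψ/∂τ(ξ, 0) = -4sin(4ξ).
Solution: Separating variables: ψ = Σ [A_n cos(ω_n τ) + B_n sin(ω_n τ)] sin(nξ), ω_n = n. From ICs (B_n = velocity coefficient / ω_n): A_2=1, A_3=2, B_4=-1.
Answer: ψ(ξ, τ) = sin(2ξ)cos(2τ) + 2sin(3ξ)cos(3τ) - sin(4ξ)sin(4τ)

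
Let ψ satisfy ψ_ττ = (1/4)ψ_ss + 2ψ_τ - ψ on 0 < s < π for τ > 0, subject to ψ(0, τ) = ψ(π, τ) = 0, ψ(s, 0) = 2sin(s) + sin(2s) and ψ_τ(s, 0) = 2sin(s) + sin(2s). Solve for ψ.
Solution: Substitute ψ = exp(τ)u, i.e. u = exp(-τ)ψ.
By the product rule, ψ_τ = exp(τ)(u_τ + u), ψ_ττ = exp(τ)(u_ττ + 2u_τ + u), ψ_ss = exp(τ)u_ss.
Substituting into the PDE and dividing by exp(τ): u_ττ + 2u_τ + u = (1/4)u_ss + 2(u_τ + u) - u.
The lower-order terms cancel, leaving the standard wave equation u_ττ = (1/4)u_ss.
Initial data for u: u(s,0) = ψ(s,0) = 2sin(s) + sin(2s); u_τ(s,0) = ψ_τ(s,0) - ψ(s,0) = 0. The boundary conditions carry over: u(0,τ) = u(π,τ) = 0.
Solve for u:
  Using separation of variables u = X(s)T(τ):
  Eigenfunctions: sin(ns), n = 1, 2, 3, ...
  General solution: u(s, τ) = Σ [A_n cos(n τ/2) + B_n sin(n τ/2)] sin(ns)
  From u(s,0) = 2sin(s) + sin(2s): A_1=2, A_2=1. From u_τ(s,0) = 0: all B_n = 0.
Hence u(s,τ) = 2sin(s)cos(τ/2) + sin(2s)cos(τ).
Transform back: ψ(s,τ) = exp(τ)u(s,τ).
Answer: ψ(s, τ) = 2exp(τ)sin(s)cos(τ/2) + exp(τ)sin(2s)cos(τ)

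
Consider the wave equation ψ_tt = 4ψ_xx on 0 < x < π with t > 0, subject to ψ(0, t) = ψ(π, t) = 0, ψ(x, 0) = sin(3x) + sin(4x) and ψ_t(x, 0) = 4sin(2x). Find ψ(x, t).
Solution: Using separation of variables ψ = X(x)T(t):
Eigenfunctions: sin(nx), n = 1, 2, 3, ...
General solution: ψ(x, t) = Σ [A_n cos(2n t) + B_n sin(2n t)] sin(nx)
From ψ(x,0) = sin(3x) + sin(4x): A_3=1, A_4=1. From ψ_t(x,0) = 4sin(2x), using ψ_t(x,0) = Σ ω_n B_n sin(nx) with ω_n = 2n: B_2 = 4/4 = 1.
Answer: ψ(x, t) = sin(4t)sin(2x) + sin(3x)cos(6t) + sin(4x)cos(8t)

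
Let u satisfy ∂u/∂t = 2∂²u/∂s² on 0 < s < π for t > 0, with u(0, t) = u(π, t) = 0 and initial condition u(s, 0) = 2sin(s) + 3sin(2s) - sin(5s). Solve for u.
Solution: Separating variables: u = Σ c_n exp(-2n²t) sin(ns). From u(s,0) = 2sin(s) + 3sin(2s) - sin(5s): c_1=2, c_2=3, c_5=-1.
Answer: u(s, t) = 2exp(-2t)sin(s) + 3exp(-8t)sin(2s) - exp(-50t)sin(5s)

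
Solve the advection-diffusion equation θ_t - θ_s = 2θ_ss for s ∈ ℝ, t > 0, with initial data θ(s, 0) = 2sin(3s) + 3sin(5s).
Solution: Moving frame: η = s + t, σ = t, θ = u(η,σ), so θ_t = u_σ + u_η and θ_ss = u_ηη.
Hence θ_t - θ_s = u_σ and the PDE becomes the heat equation u_σ = 2u_ηη on η ∈ ℝ.
Initial data: u(η,0) = θ(η,0) = 2sin(3η) + 3sin(5η). Each mode sin(nη) decays as exp(-2n²σ) on ℝ, so u(η,σ) = Σ c_n exp(-2n²σ) sin(nη) with c_3=2, c_5=3: u(η,σ) = 2exp(-18σ)sin(3η) + 3exp(-50σ)sin(5η).
Substituting back: θ(s,t) = u(s + t, t).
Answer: θ(s, t) = 2exp(-18t)sin(3s + 3t) + 3exp(-50t)sin(5s + 5t)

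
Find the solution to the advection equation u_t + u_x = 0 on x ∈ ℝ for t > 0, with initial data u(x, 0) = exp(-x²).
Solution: By characteristics (dx/dt = 1), u(x,t) = f(x - t) with f = u(·, 0).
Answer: u(x, t) = exp(-(-t + x)²)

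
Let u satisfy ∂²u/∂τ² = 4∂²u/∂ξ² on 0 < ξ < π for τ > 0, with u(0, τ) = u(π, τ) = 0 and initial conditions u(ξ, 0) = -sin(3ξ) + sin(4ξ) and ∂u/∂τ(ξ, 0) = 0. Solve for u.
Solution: Separating variables: u = Σ [A_n cos(ω_n τ) + B_n sin(ω_n τ)] sin(nξ), ω_n = 2n. From ICs: A_3=-1, A_4=1.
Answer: u(ξ, τ) = -sin(3ξ)cos(6τ) + sin(4ξ)cos(8τ)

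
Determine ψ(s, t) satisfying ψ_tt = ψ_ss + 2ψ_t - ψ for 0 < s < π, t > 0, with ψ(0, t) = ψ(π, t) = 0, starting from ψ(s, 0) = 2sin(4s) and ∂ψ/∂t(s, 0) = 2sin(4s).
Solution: Substitute ψ = exp(t)u, i.e. u = exp(-t)ψ.
By the product rule, ψ_t = exp(t)(u_t + u), ψ_tt = exp(t)(u_tt + 2u_t + u), ψ_ss = exp(t)u_ss.
Substituting into the PDE and dividing by exp(t): u_tt + 2u_t + u = u_ss + 2(u_t + u) - u.
The lower-order terms cancel, leaving the standard wave equation u_tt = u_ss.
Initial data for u: u(s,0) = ψ(s,0) = 2sin(4s); u_t(s,0) = ψ_t(s,0) - ψ(s,0) = 0. The boundary conditions carry over: u(0,t) = u(π,t) = 0.
Solve for u:
  Using separation of variables u = X(s)T(t):
  Eigenfunctions: sin(ns), n = 1, 2, 3, ...
  General solution: u(s, t) = Σ [A_n cos(n t) + B_n sin(n t)] sin(ns)
  From u(s,0) = 2sin(4s): A_4=2. From u_t(s,0) = 0: all B_n = 0.
Hence u(s,t) = 2sin(4s)cos(4t).
Transform back: ψ(s,t) = exp(t)u(s,t).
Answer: ψ(s, t) = 2exp(t)sin(4s)cos(4t)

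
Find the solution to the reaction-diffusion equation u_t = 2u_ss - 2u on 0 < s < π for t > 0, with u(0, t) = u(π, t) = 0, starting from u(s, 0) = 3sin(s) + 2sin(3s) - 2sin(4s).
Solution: Substitute u = exp(-2t)w.
Then u_t = exp(-2t)(w_t - 2w), u_ss = exp(-2t)w_ss; substituting and dividing by exp(-2t), the lower-order terms cancel: w_t = 2w_ss (standard heat equation).
Data for w: w(s,0) = u(s,0) = 3sin(s) + 2sin(3s) - 2sin(4s). The boundary conditions carry over: w(0,t) = w(π,t) = 0.
Separating variables: w = Σ c_n exp(-2n²t) sin(ns). From w(s,0) = 3sin(s) + 2sin(3s) - 2sin(4s): c_1=3, c_3=2, c_4=-2.
So w(s,t) = 3exp(-2t)sin(s) + 2exp(-18t)sin(3s) - 2exp(-32t)sin(4s), and u(s,t) = exp(-2t)w(s,t).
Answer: u(s, t) = 3exp(-4t)sin(s) + 2exp(-20t)sin(3s) - 2exp(-34t)sin(4s)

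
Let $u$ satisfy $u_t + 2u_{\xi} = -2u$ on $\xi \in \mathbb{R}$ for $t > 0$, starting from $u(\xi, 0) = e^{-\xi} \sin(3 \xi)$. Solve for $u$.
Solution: Substitute $u = e^{-\xi}w$, i.e. $w = e^{\xi}u$.
By the product rule, $u_{\xi} = e^{-\xi}(w_{\xi} - w)$, $u_t = e^{-\xi}w_t$.
Substituting into the PDE and dividing by $e^{-\xi}$: $w_t + 2(w_{\xi} - w) = -2w$.
The lower-order terms cancel, leaving the standard advection equation $w_t + 2w_{\xi} = 0$.
Initial data for $w$: $w(\xi,0) = e^{\xi}u(\xi,0) = \sin(3 \xi)$.
Solve for $w$:
  By method of characteristics (waves move right with speed 2):
  Along characteristics $\xi - 2t =$ const, $w$ is constant, so $w(\xi,t) = f(\xi - 2t)$ with $f = w( \cdot , 0)$.
Hence $w(\xi,t) = - \sin(6 t - 3 \xi)$.
Transform back: $u(\xi,t) = e^{-\xi}w(\xi,t)$.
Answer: $u(\xi, t) = e^{-\xi} \sin(3 \xi - 6 t)$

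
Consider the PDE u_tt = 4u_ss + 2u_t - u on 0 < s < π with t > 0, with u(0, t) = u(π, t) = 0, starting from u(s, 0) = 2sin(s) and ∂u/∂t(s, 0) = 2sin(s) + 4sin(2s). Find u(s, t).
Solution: Substitute u = exp(t)w, i.e. w = exp(-t)u.
By the product rule, u_t = exp(t)(w_t + w), u_tt = exp(t)(w_tt + 2w_t + w), u_ss = exp(t)w_ss.
Substituting into the PDE and dividing by exp(t): w_tt + 2w_t + w = 4w_ss + 2(w_t + w) - w.
The lower-order terms cancel, leaving the standard wave equation w_tt = 4w_ss.
Initial data for w: w(s,0) = u(s,0) = 2sin(s); w_t(s,0) = u_t(s,0) - u(s,0) = 4sin(2s). The boundary conditions carry over: w(0,t) = w(π,t) = 0.
Solve for w:
  Using separation of variables w = X(s)T(t):
  Eigenfunctions: sin(ns), n = 1, 2, 3, ...
  General solution: w(s, t) = Σ [A_n cos(2n t) + B_n sin(2n t)] sin(ns)
  From w(s,0) = 2sin(s): A_1=2. From w_t(s,0) = 4sin(2s), using w_t(s,0) = Σ ω_n B_n sin(ns) with ω_n = 2n: B_2 = 4/4 = 1.
Hence w(s,t) = 2sin(s)cos(2t) + sin(2s)sin(4t).
Transform back: u(s,t) = exp(t)w(s,t).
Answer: u(s, t) = 2exp(t)sin(s)cos(2t) + exp(t)sin(2s)sin(4t)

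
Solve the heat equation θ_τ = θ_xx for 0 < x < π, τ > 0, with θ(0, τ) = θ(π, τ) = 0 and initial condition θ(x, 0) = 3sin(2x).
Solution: Separating variables: θ = Σ c_n exp(-n²τ) sin(nx). From θ(x,0) = 3sin(2x): c_2=3.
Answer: θ(x, τ) = 3exp(-4τ)sin(2x)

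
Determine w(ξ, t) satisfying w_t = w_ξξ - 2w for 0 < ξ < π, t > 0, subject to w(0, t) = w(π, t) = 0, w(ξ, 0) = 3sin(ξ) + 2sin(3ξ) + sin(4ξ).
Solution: Substitute w = exp(-2t)u.
Then w_t = exp(-2t)(u_t - 2u), w_ξξ = exp(-2t)u_ξξ; substituting and dividing by exp(-2t), the lower-order terms cancel: u_t = u_ξξ (standard heat equation).
Data for u: u(ξ,0) = w(ξ,0) = 3sin(ξ) + 2sin(3ξ) + sin(4ξ). The boundary conditions carry over: u(0,t) = u(π,t) = 0.
Separating variables: u = Σ c_n exp(-n²t) sin(nξ). From u(ξ,0) = 3sin(ξ) + 2sin(3ξ) + sin(4ξ): c_1=3, c_3=2, c_4=1.
So u(ξ,t) = 3exp(-t)sin(ξ) + 2exp(-9t)sin(3ξ) + exp(-16t)sin(4ξ), and w(ξ,t) = exp(-2t)u(ξ,t).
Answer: w(ξ, t) = 3exp(-3t)sin(ξ) + 2exp(-11t)sin(3ξ) + exp(-18t)sin(4ξ)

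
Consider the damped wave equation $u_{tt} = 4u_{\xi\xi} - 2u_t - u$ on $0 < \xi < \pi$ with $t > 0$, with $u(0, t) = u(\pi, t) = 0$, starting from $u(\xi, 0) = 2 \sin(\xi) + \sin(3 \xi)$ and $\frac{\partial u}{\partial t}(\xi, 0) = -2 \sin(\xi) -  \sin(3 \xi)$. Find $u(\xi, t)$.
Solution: Substitute $u = e^{-t}w$.
Then $u_t = e^{-t}(w_t - w)$, $u_{tt} = e^{-t}(w_{tt} - 2w_t + w)$, $u_{\xi\xi} = e^{-t}w_{\xi\xi}$; substituting and dividing by $e^{-t}$, the lower-order terms cancel: $w_{tt} = 4w_{\xi\xi}$ (standard wave equation).
Data for $w$: $w(\xi,0) = u(\xi,0) = 2 \sin(\xi) + \sin(3 \xi)$; $w_t(\xi,0) = u_t(\xi,0) + u(\xi,0) = 0$. The boundary conditions carry over: $w(0,t) = w(\pi,t) = 0$.
Separating variables: $w = \sum [A_n \cos(\omega_n t) + B_n \sin(\omega_n t)] \sin(n\xi)$, $\omega_n = 2n$. From ICs: $A_1=2, A_3=1$.
So $w(\xi,t) = 2 \sin(\xi) \cos(2 t) + \sin(3 \xi) \cos(6 t)$, and $u(\xi,t) = e^{-t}w(\xi,t)$.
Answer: $u(\xi, t) = 2 e^{-t} \sin(\xi) \cos(2 t) + e^{-t} \sin(3 \xi) \cos(6 t)$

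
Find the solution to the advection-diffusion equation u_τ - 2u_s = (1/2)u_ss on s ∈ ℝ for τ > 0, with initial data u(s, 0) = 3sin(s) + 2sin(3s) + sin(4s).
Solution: Moving frame: η = s + 2τ, σ = τ, u = w(η,σ), so u_τ = w_σ + 2w_η and u_ss = w_ηη.
Hence u_τ - 2u_s = w_σ and the PDE becomes the heat equation w_σ = (1/2)w_ηη on η ∈ ℝ.
Initial data: w(η,0) = u(η,0) = 3sin(η) + 2sin(3η) + sin(4η). Each mode sin(nη) decays as exp(-n²σ/2) on ℝ, so w(η,σ) = Σ c_n exp(-n²σ/2) sin(nη) with c_1=3, c_3=2, c_4=1: w(η,σ) = exp(-8σ)sin(4η) + 3exp(-σ/2)sin(η) + 2exp(-9σ/2)sin(3η).
Substituting back: u(s,τ) = w(s + 2τ, τ).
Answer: u(s, τ) = exp(-8τ)sin(4s + 8τ) + 3exp(-τ/2)sin(s + 2τ) + 2exp(-9τ/2)sin(3s + 6τ)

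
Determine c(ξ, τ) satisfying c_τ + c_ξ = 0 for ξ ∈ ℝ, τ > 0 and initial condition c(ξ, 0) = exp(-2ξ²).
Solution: By method of characteristics (waves move right with speed 1):
Along characteristics ξ - τ = const, c is constant, so c(ξ,τ) = f(ξ - τ) with f = c(·, 0).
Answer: c(ξ, τ) = exp(-2(ξ - τ)²)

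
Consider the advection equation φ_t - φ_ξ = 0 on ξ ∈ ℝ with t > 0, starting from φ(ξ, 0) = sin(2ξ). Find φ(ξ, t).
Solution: By characteristics (dξ/dt = -1), φ(ξ,t) = f(ξ + t) with f = φ(·, 0).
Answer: φ(ξ, t) = sin(2t + 2ξ)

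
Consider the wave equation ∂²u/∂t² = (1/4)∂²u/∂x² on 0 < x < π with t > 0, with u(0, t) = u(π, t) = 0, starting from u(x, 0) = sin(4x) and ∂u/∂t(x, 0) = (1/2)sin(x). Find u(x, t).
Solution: Using separation of variables u = X(x)T(t):
Eigenfunctions: sin(nx), n = 1, 2, 3, ...
General solution: u(x, t) = Σ [A_n cos(n t/2) + B_n sin(n t/2)] sin(nx)
From u(x,0) = sin(4x): A_4=1. From u_t(x,0) = (1/2)sin(x), using u_t(x,0) = Σ ω_n B_n sin(nx) with ω_n = n/2: B_1 = (1/2)/(1/2) = 1.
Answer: u(x, t) = sin(t/2)sin(x) + sin(4x)cos(2t)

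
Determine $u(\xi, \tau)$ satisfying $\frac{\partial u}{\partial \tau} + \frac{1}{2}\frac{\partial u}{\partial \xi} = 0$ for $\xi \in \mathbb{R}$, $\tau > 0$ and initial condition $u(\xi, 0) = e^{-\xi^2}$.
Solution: By characteristics ($d\xi/d\tau = 1/2$), $u(\xi,\tau) = f(\xi - \frac{1}{2}\tau)$ with $f = u( \cdot , 0)$.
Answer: $u(\xi, \tau) = e^{-(-\tau/2 + \xi)^2}$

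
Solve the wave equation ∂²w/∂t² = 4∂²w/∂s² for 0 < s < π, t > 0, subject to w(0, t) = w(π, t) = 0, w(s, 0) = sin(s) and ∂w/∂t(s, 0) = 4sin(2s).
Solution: Separating variables: w = Σ [A_n cos(ω_n t) + B_n sin(ω_n t)] sin(ns), ω_n = 2n. From ICs (B_n = velocity coefficient / ω_n): A_1=1, B_2=1.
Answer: w(s, t) = sin(s)cos(2t) + sin(2s)sin(4t)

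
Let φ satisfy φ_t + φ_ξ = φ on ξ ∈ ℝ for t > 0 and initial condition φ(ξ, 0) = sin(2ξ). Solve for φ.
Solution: Substitute φ = exp(t)u, i.e. u = exp(-t)φ.
By the product rule, φ_t = exp(t)(u_t + u), φ_ξ = exp(t)u_ξ.
Substituting into the PDE and dividing by exp(t): u_t + u + u_ξ = u.
The lower-order terms cancel, leaving the standard advection equation u_t + u_ξ = 0.
Initial data for u: u(ξ,0) = φ(ξ,0) = sin(2ξ).
Solve for u:
  By method of characteristics (waves move right with speed 1):
  Along characteristics ξ - t = const, u is constant, so u(ξ,t) = f(ξ - t) with f = u(·, 0).
Hence u(ξ,t) = -sin(2t - 2ξ).
Transform back: φ(ξ,t) = exp(t)u(ξ,t).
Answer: φ(ξ, t) = -exp(t)sin(2t - 2ξ)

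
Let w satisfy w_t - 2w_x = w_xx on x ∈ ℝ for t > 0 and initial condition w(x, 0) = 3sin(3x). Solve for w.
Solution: Change to a moving frame: let η = x + 2t, σ = t and write w(x,t) = u(η,σ).
By the chain rule w_t = u_σ + 2u_η, w_x = u_η, w_xx = u_ηη.
Then w_t - 2w_x = u_σ: the advection term cancels and the PDE becomes the heat equation u_σ = u_ηη on η ∈ ℝ.
Initial data: u(η,0) = w(η,0) = 3sin(3η).
On η ∈ ℝ each mode satisfies (sin(nη))″ = -n² sin(nη), so exp(-n²σ) sin(nη) solves the heat equation; by superposition u(η,σ) = Σ c_n exp(-n²σ) sin(nη).
Reading off the coefficients: c_3=3, so u(η,σ) = 3exp(-9σ)sin(3η).
Substituting back η = x + 2t, σ = t: w(x,t) = u(x + 2t, t).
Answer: w(x, t) = 3exp(-9t)sin(6t + 3x)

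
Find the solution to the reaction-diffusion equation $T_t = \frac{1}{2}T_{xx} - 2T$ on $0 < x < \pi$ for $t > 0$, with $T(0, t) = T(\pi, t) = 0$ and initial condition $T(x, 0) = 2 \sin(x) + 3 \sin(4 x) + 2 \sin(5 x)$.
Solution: Substitute $T = e^{-2t}u$, i.e. $u = e^{2t}T$.
By the product rule, $T_t = e^{-2t}(u_t - 2u)$, $T_{xx} = e^{-2t}u_{xx}$.
Substituting into the PDE and dividing by $e^{-2t}$: $u_t - 2u = \frac{1}{2}u_{xx} - 2u$.
The lower-order terms cancel, leaving the standard heat equation $u_t = \frac{1}{2}u_{xx}$.
Initial data for $u$: $u(x,0) = T(x,0) = 2 \sin(x) + 3 \sin(4 x) + 2 \sin(5 x)$. The boundary conditions carry over: $u(0,t) = u(\pi,t) = 0$.
Solve for $u$:
  Using separation of variables $u = X(x)G(t)$:
  Eigenfunctions: $\sin(nx)$, $n = 1, 2, 3, \ldots$
  General solution: $u(x, t) = \sum c_n \sin(nx) e^{-n^2 t/2}$
  Matching $u(x,0) = 2 \sin(x) + 3 \sin(4 x) + 2 \sin(5 x)$ term by term: $c_1=2, c_4=3, c_5=2$.
Hence $u(x,t) = 3 e^{-8 t} \sin(4 x) + 2 e^{-t/2} \sin(x) + 2 e^{-25 t/2} \sin(5 x)$.
Transform back: $T(x,t) = e^{-2t}u(x,t)$.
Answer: $T(x, t) = 3 e^{-10 t} \sin(4 x) + 2 e^{-5 t/2} \sin(x) + 2 e^{-29 t/2} \sin(5 x)$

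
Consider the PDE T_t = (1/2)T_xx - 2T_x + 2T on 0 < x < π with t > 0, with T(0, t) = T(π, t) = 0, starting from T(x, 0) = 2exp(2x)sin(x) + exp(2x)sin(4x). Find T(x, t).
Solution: Substitute T = exp(2x)u.
Then T_x = exp(2x)(u_x + 2u), T_xx = exp(2x)(u_xx + 4u_x + 4u), T_t = exp(2x)u_t; substituting and dividing by exp(2x), the lower-order terms cancel: u_t = (1/2)u_xx (standard heat equation).
Data for u: u(x,0) = exp(-2x)T(x,0) = 2sin(x) + sin(4x). The boundary conditions carry over: u(0,t) = u(π,t) = 0.
Separating variables: u = Σ c_n exp(-n²t/2) sin(nx). From u(x,0) = 2sin(x) + sin(4x): c_1=2, c_4=1.
So u(x,t) = exp(-8t)sin(4x) + 2exp(-t/2)sin(x), and T(x,t) = exp(2x)u(x,t).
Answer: T(x, t) = exp(-8t)exp(2x)sin(4x) + 2exp(-t/2)exp(2x)sin(x)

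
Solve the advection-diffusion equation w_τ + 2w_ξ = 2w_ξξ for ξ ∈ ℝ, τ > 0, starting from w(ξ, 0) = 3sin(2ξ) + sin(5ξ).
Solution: Change to a moving frame: let η = ξ - 2τ, σ = τ and write w(ξ,τ) = u(η,σ).
By the chain rule w_τ = u_σ - 2u_η, w_ξ = u_η, w_ξξ = u_ηη.
Then w_τ + 2w_ξ = u_σ: the advection term cancels and the PDE becomes the heat equation u_σ = 2u_ηη on η ∈ ℝ.
Initial data: u(η,0) = w(η,0) = 3sin(2η) + sin(5η).
On η ∈ ℝ each mode satisfies (sin(nη))″ = -n² sin(nη), so exp(-2n²σ) sin(nη) solves the heat equation; by superposition u(η,σ) = Σ c_n exp(-2n²σ) sin(nη).
Reading off the coefficients: c_2=3, c_5=1, so u(η,σ) = 3exp(-8σ)sin(2η) + exp(-50σ)sin(5η).
Substituting back η = ξ - 2τ, σ = τ: w(ξ,τ) = u(ξ - 2τ, τ).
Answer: w(ξ, τ) = 3exp(-8τ)sin(2ξ - 4τ) + exp(-50τ)sin(5ξ - 10τ)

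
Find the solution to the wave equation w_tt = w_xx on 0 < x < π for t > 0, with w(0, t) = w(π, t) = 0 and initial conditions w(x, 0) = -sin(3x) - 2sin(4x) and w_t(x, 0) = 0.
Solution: Separating variables: w = Σ [A_n cos(ω_n t) + B_n sin(ω_n t)] sin(nx), ω_n = n. From ICs: A_3=-1, A_4=-2.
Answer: w(x, t) = -sin(3x)cos(3t) - 2sin(4x)cos(4t)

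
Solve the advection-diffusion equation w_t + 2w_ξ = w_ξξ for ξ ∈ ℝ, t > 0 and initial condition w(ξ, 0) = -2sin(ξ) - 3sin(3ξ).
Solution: Change to a moving frame: let η = ξ - 2t, σ = t and write w(ξ,t) = u(η,σ).
By the chain rule w_t = u_σ - 2u_η, w_ξ = u_η, w_ξξ = u_ηη.
Then w_t + 2w_ξ = u_σ: the advection term cancels and the PDE becomes the heat equation u_σ = u_ηη on η ∈ ℝ.
Initial data: u(η,0) = w(η,0) = -2sin(η) - 3sin(3η).
On η ∈ ℝ each mode satisfies (sin(nη))″ = -n² sin(nη), so exp(-n²σ) sin(nη) solves the heat equation; by superposition u(η,σ) = Σ c_n exp(-n²σ) sin(nη).
Reading off the coefficients: c_1=-2, c_3=-3, so u(η,σ) = -2exp(-σ)sin(η) - 3exp(-9σ)sin(3η).
Substituting back η = ξ - 2t, σ = t: w(ξ,t) = u(ξ - 2t, t).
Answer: w(ξ, t) = 2exp(-t)sin(2t - ξ) + 3exp(-9t)sin(6t - 3ξ)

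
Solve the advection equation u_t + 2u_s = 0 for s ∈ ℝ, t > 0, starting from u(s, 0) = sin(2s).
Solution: By method of characteristics (waves move right with speed 2):
Along characteristics s - 2t = const, u is constant, so u(s,t) = f(s - 2t) with f = u(·, 0).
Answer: u(s, t) = sin(2s - 4t)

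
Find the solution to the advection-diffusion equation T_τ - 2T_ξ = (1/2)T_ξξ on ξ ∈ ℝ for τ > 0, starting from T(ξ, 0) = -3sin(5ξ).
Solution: Change to a moving frame: let η = ξ + 2τ, σ = τ and write T(ξ,τ) = u(η,σ).
By the chain rule T_τ = u_σ + 2u_η, T_ξ = u_η, T_ξξ = u_ηη.
Then T_τ - 2T_ξ = u_σ: the advection term cancels and the PDE becomes the heat equation u_σ = (1/2)u_ηη on η ∈ ℝ.
Initial data: u(η,0) = T(η,0) = -3sin(5η).
On η ∈ ℝ each mode satisfies (sin(nη))″ = -n² sin(nη), so exp(-n²σ/2) sin(nη) solves the heat equation; by superposition u(η,σ) = Σ c_n exp(-n²σ/2) sin(nη).
Reading off the coefficients: c_5=-3, so u(η,σ) = -3exp(-25σ/2)sin(5η).
Substituting back η = ξ + 2τ, σ = τ: T(ξ,τ) = u(ξ + 2τ, τ).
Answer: T(ξ, τ) = -3exp(-25τ/2)sin(5ξ + 10τ)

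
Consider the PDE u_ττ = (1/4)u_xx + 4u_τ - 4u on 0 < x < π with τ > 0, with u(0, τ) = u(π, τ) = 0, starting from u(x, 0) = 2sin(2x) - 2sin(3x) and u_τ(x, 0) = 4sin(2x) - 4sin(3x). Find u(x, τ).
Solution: Substitute u = exp(2τ)w.
Then u_τ = exp(2τ)(w_τ + 2w), u_ττ = exp(2τ)(w_ττ + 4w_τ + 4w), u_xx = exp(2τ)w_xx; substituting and dividing by exp(2τ), the lower-order terms cancel: w_ττ = (1/4)w_xx (standard wave equation).
Data for w: w(x,0) = u(x,0) = 2sin(2x) - 2sin(3x); w_τ(x,0) = u_τ(x,0) - 2u(x,0) = 0. The boundary conditions carry over: w(0,τ) = w(π,τ) = 0.
Separating variables: w = Σ [A_n cos(ω_n τ) + B_n sin(ω_n τ)] sin(nx), ω_n = n/2. From ICs: A_2=2, A_3=-2.
So w(x,τ) = 2sin(2x)cos(τ) - 2sin(3x)cos(3τ/2), and u(x,τ) = exp(2τ)w(x,τ).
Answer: u(x, τ) = 2exp(2τ)sin(2x)cos(τ) - 2exp(2τ)sin(3x)cos(3τ/2)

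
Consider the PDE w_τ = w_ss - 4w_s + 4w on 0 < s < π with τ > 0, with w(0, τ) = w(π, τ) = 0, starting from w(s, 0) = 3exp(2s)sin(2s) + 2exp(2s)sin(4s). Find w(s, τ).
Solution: Substitute w = exp(2s)u, i.e. u = exp(-2s)w.
By the product rule, w_s = exp(2s)(u_s + 2u), w_ss = exp(2s)(u_ss + 4u_s + 4u), w_τ = exp(2s)u_τ.
Substituting into the PDE and dividing by exp(2s): u_τ = (u_ss + 4u_s + 4u) - 4(u_s + 2u) + 4u.
The lower-order terms cancel, leaving the standard heat equation u_τ = u_ss.
Initial data for u: u(s,0) = exp(-2s)w(s,0) = 3sin(2s) + 2sin(4s). The boundary conditions carry over: u(0,τ) = u(π,τ) = 0.
Solve for u:
  Using separation of variables u = X(s)T(τ):
  Eigenfunctions: sin(ns), n = 1, 2, 3, ...
  General solution: u(s, τ) = Σ c_n sin(ns) exp(-n² τ)
  Matching u(s,0) = 3sin(2s) + 2sin(4s) term by term: c_2=3, c_4=2.
Hence u(s,τ) = 3exp(-4τ)sin(2s) + 2exp(-16τ)sin(4s).
Transform back: w(s,τ) = exp(2s)u(s,τ).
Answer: w(s, τ) = 3exp(2s)exp(-4τ)sin(2s) + 2exp(2s)exp(-16τ)sin(4s)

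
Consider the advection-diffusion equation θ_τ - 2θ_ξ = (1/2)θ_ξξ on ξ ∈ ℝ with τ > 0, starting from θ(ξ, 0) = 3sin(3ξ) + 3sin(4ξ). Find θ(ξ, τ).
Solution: Change to a moving frame: let η = ξ + 2τ, σ = τ and write θ(ξ,τ) = u(η,σ).
By the chain rule θ_τ = u_σ + 2u_η, θ_ξ = u_η, θ_ξξ = u_ηη.
Then θ_τ - 2θ_ξ = u_σ: the advection term cancels and the PDE becomes the heat equation u_σ = (1/2)u_ηη on η ∈ ℝ.
Initial data: u(η,0) = θ(η,0) = 3sin(3η) + 3sin(4η).
On η ∈ ℝ each mode satisfies (sin(nη))″ = -n² sin(nη), so exp(-n²σ/2) sin(nη) solves the heat equation; by superposition u(η,σ) = Σ c_n exp(-n²σ/2) sin(nη).
Reading off the coefficients: c_3=3, c_4=3, so u(η,σ) = 3exp(-8σ)sin(4η) + 3exp(-9σ/2)sin(3η).
Substituting back η = ξ + 2τ, σ = τ: θ(ξ,τ) = u(ξ + 2τ, τ).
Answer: θ(ξ, τ) = 3exp(-8τ)sin(4ξ + 8τ) + 3exp(-9τ/2)sin(3ξ + 6τ)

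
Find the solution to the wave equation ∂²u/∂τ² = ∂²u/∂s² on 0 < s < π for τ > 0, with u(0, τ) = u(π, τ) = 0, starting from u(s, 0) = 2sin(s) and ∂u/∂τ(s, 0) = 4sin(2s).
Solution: Using separation of variables u = X(s)T(τ):
Eigenfunctions: sin(ns), n = 1, 2, 3, ...
General solution: u(s, τ) = Σ [A_n cos(n τ) + B_n sin(n τ)] sin(ns)
From u(s,0) = 2sin(s): A_1=2. From u_τ(s,0) = 4sin(2s), using u_τ(s,0) = Σ ω_n B_n sin(ns) with ω_n = n: B_2 = 4/2 = 2.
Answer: u(s, τ) = 2sin(s)cos(τ) + 2sin(2s)sin(2τ)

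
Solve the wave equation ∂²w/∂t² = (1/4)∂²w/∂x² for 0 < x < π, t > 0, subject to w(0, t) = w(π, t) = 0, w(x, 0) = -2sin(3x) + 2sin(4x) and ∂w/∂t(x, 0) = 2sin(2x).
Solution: Using separation of variables w = X(x)T(t):
Eigenfunctions: sin(nx), n = 1, 2, 3, ...
General solution: w(x, t) = Σ [A_n cos(n t/2) + B_n sin(n t/2)] sin(nx)
From w(x,0) = -2sin(3x) + 2sin(4x): A_3=-2, A_4=2. From w_t(x,0) = 2sin(2x), using w_t(x,0) = Σ ω_n B_n sin(nx) with ω_n = n/2: B_2 = 2/1 = 2.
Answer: w(x, t) = 2sin(t)sin(2x) - 2sin(3x)cos(3t/2) + 2sin(4x)cos(2t)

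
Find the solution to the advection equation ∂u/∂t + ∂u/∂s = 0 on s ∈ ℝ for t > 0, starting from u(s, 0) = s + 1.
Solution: By characteristics (ds/dt = 1), u(s,t) = f(s - t) with f = u(·, 0).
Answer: u(s, t) = s - t + 1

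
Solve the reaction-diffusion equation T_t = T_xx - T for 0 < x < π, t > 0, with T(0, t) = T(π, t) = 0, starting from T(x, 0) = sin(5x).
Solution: Substitute T = exp(-t)u.
Then T_t = exp(-t)(u_t - u), T_xx = exp(-t)u_xx; substituting and dividing by exp(-t), the lower-order terms cancel: u_t = u_xx (standard heat equation).
Data for u: u(x,0) = T(x,0) = sin(5x). The boundary conditions carry over: u(0,t) = u(π,t) = 0.
Separating variables: u = Σ c_n exp(-n²t) sin(nx). From u(x,0) = sin(5x): c_5=1.
So u(x,t) = exp(-25t)sin(5x), and T(x,t) = exp(-t)u(x,t).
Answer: T(x, t) = exp(-26t)sin(5x)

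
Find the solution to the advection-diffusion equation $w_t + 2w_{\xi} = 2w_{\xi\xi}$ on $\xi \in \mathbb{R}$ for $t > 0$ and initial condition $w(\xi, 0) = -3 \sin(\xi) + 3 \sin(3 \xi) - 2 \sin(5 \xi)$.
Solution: Change to a moving frame: let $\eta = \xi - 2t$, $\sigma = t$ and write $w(\xi,t) = u(\eta,\sigma)$.
By the chain rule $w_t = u_{\sigma} - 2u_{\eta}$, $w_{\xi} = u_{\eta}$, $w_{\xi\xi} = u_{\eta\eta}$.
Then $w_t + 2w_{\xi} = u_{\sigma}$: the advection term cancels and the PDE becomes the heat equation $u_{\sigma} = 2u_{\eta\eta}$ on $\eta \in \mathbb{R}$.
Initial data: $u(\eta,0) = w(\eta,0) = -3 \sin(\eta) + 3 \sin(3 \eta) - 2 \sin(5 \eta)$.
On $\eta \in \mathbb{R}$ each mode satisfies $(\sin(n\eta))'' = -n^2 \sin(n\eta)$, so $e^{-2n^2\sigma} \sin(n\eta)$ solves the heat equation; by superposition $u(\eta,\sigma) = \sum c_n e^{-2n^2\sigma} \sin(n\eta)$.
Reading off the coefficients: $c_1=-3, c_3=3, c_5=-2$, so $u(\eta,\sigma) = -3 e^{-2 \sigma} \sin(\eta) + 3 e^{-18 \sigma} \sin(3 \eta) - 2 e^{-50 \sigma} \sin(5 \eta)$.
Substituting back $\eta = \xi - 2t$, $\sigma = t$: $w(\xi,t) = u(\xi - 2t, t)$.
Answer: $w(\xi, t) = -3 e^{-2 t} \sin(\xi - 2 t) + 3 e^{-18 t} \sin(3 \xi - 6 t) - 2 e^{-50 t} \sin(5 \xi - 10 t)$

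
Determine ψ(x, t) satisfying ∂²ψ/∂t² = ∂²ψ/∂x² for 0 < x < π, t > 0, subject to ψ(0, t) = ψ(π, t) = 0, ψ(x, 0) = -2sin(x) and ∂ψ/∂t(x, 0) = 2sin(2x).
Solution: Using separation of variables ψ = X(x)T(t):
Eigenfunctions: sin(nx), n = 1, 2, 3, ...
General solution: ψ(x, t) = Σ [A_n cos(n t) + B_n sin(n t)] sin(nx)
From ψ(x,0) = -2sin(x): A_1=-2. From ψ_t(x,0) = 2sin(2x), using ψ_t(x,0) = Σ ω_n B_n sin(nx) with ω_n = n: B_2 = 2/2 = 1.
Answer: ψ(x, t) = sin(2t)sin(2x) - 2sin(x)cos(t)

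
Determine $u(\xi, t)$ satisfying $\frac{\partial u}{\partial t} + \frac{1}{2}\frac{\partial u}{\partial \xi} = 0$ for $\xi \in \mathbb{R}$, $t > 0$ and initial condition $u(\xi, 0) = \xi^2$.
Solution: By method of characteristics (waves move right with speed 1/2):
Along characteristics $\xi - \frac{1}{2}t =$ const, $u$ is constant, so $u(\xi,t) = f(\xi - \frac{1}{2}t)$ with $f = u( \cdot , 0)$.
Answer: $u(\xi, t) = \xi^2 -  \xi t + \frac{1}{4} t^2$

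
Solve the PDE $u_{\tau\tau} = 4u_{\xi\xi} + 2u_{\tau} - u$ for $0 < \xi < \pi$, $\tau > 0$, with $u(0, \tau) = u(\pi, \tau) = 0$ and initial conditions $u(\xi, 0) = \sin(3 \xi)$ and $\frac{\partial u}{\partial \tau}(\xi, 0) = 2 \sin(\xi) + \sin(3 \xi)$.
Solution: Substitute $u = e^{\tau}w$, i.e. $w = e^{-\tau}u$.
By the product rule, $u_{\tau} = e^{\tau}(w_{\tau} + w)$, $u_{\tau\tau} = e^{\tau}(w_{\tau\tau} + 2w_{\tau} + w)$, $u_{\xi\xi} = e^{\tau}w_{\xi\xi}$.
Substituting into the PDE and dividing by $e^{\tau}$: $w_{\tau\tau} + 2w_{\tau} + w = 4w_{\xi\xi} + 2(w_{\tau} + w) - w$.
The lower-order terms cancel, leaving the standard wave equation $w_{\tau\tau} = 4w_{\xi\xi}$.
Initial data for $w$: $w(\xi,0) = u(\xi,0) = \sin(3 \xi)$; $w_{\tau}(\xi,0) = u_{\tau}(\xi,0) - u(\xi,0) = 2 \sin(\xi)$. The boundary conditions carry over: $w(0,\tau) = w(\pi,\tau) = 0$.
Solve for $w$:
  Using separation of variables $w = X(\xi)T(\tau)$:
  Eigenfunctions: $\sin(n\xi)$, $n = 1, 2, 3, \ldots$
  General solution: $w(\xi, \tau) = \sum [A_n \cos(2n \tau) + B_n \sin(2n \tau)] \sin(n\xi)$
  From $w(\xi,0) = \sin(3 \xi)$: $A_3=1$. From $w_{\tau}(\xi,0) = 2 \sin(\xi)$, using $w_{\tau}(\xi,0) = \sum \omega_n B_n \sin(n\xi)$ with $\omega_n = 2n$: $B_1 = 2/2 = 1$.
Hence $w(\xi,\tau) = \sin(\xi) \sin(2 \tau) + \sin(3 \xi) \cos(6 \tau)$.
Transform back: $u(\xi,\tau) = e^{\tau}w(\xi,\tau)$.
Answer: $u(\xi, \tau) = e^{\tau} \sin(2 \tau) \sin(\xi) + e^{\tau} \sin(3 \xi) \cos(6 \tau)$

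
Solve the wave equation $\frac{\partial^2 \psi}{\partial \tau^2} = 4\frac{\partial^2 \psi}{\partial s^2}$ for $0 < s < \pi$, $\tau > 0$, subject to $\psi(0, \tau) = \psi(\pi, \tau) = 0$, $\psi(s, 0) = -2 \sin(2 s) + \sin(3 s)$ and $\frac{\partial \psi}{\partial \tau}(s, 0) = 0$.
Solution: Separating variables: $\psi = \sum [A_n \cos(\omega_n \tau) + B_n \sin(\omega_n \tau)] \sin(ns)$, $\omega_n = 2n$. From ICs: $A_2=-2, A_3=1$.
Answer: $\psi(s, \tau) = -2 \sin(2 s) \cos(4 \tau) + \sin(3 s) \cos(6 \tau)$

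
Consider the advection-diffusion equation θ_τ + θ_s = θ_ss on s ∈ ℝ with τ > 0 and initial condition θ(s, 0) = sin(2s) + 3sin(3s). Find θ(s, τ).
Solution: Moving frame: η = s - τ, σ = τ, θ = u(η,σ), so θ_τ = u_σ - u_η and θ_ss = u_ηη.
Hence θ_τ + θ_s = u_σ and the PDE becomes the heat equation u_σ = u_ηη on η ∈ ℝ.
Initial data: u(η,0) = θ(η,0) = sin(2η) + 3sin(3η). Each mode sin(nη) decays as exp(-n²σ) on ℝ, so u(η,σ) = Σ c_n exp(-n²σ) sin(nη) with c_2=1, c_3=3: u(η,σ) = exp(-4σ)sin(2η) + 3exp(-9σ)sin(3η).
Substituting back: θ(s,τ) = u(s - τ, τ).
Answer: θ(s, τ) = exp(-4τ)sin(2s - 2τ) + 3exp(-9τ)sin(3s - 3τ)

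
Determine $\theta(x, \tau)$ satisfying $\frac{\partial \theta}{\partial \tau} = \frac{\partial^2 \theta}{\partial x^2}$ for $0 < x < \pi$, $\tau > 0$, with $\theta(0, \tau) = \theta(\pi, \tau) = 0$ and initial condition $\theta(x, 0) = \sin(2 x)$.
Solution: Using separation of variables $\theta = X(x)G(\tau)$:
Eigenfunctions: $\sin(nx)$, $n = 1, 2, 3, \ldots$
General solution: $\theta(x, \tau) = \sum c_n \sin(nx) e^{-n^2 \tau}$
Matching $\theta(x,0) = \sin(2 x)$ term by term: $c_2=1$.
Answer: $\theta(x, \tau) = e^{-4 \tau} \sin(2 x)$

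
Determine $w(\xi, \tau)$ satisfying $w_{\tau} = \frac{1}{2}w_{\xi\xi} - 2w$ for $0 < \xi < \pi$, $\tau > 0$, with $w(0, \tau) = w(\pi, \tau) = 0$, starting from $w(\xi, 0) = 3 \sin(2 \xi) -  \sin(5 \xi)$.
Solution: Substitute $w = e^{-2\tau}u$, i.e. $u = e^{2\tau}w$.
By the product rule, $w_{\tau} = e^{-2\tau}(u_{\tau} - 2u)$, $w_{\xi\xi} = e^{-2\tau}u_{\xi\xi}$.
Substituting into the PDE and dividing by $e^{-2\tau}$: $u_{\tau} - 2u = \frac{1}{2}u_{\xi\xi} - 2u$.
The lower-order terms cancel, leaving the standard heat equation $u_{\tau} = \frac{1}{2}u_{\xi\xi}$.
Initial data for $u$: $u(\xi,0) = w(\xi,0) = 3 \sin(2 \xi) - \sin(5 \xi)$. The boundary conditions carry over: $u(0,\tau) = u(\pi,\tau) = 0$.
Solve for $u$:
  Using separation of variables $u = X(\xi)T(\tau)$:
  Eigenfunctions: $\sin(n\xi)$, $n = 1, 2, 3, \ldots$
  General solution: $u(\xi, \tau) = \sum c_n \sin(n\xi) e^{-n^2 \tau/2}$
  Matching $u(\xi,0) = 3 \sin(2 \xi) - \sin(5 \xi)$ term by term: $c_2=3, c_5=-1$.
Hence $u(\xi,\tau) = 3 e^{-2 \tau} \sin(2 \xi) - e^{-25 \tau/2} \sin(5 \xi)$.
Transform back: $w(\xi,\tau) = e^{-2\tau}u(\xi,\tau)$.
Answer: $w(\xi, \tau) = 3 e^{-4 \tau} \sin(2 \xi) -  e^{-29 \tau/2} \sin(5 \xi)$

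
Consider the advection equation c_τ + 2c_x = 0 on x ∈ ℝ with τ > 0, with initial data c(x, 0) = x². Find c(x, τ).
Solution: By characteristics (dx/dτ = 2), c(x,τ) = f(x - 2τ) with f = c(·, 0).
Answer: c(x, τ) = x² - 4xτ + 4τ²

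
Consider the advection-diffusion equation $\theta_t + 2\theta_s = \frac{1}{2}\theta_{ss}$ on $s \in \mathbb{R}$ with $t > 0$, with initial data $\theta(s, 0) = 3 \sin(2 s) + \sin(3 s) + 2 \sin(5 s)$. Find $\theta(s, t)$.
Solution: Moving frame: $\eta = s - 2t$, $\sigma = t$, $\theta = u(\eta,\sigma)$, so $\theta_t = u_{\sigma} - 2u_{\eta}$ and $\theta_{ss} = u_{\eta\eta}$.
Hence $\theta_t + 2\theta_s = u_{\sigma}$ and the PDE becomes the heat equation $u_{\sigma} = \frac{1}{2}u_{\eta\eta}$ on $\eta \in \mathbb{R}$.
Initial data: $u(\eta,0) = \theta(\eta,0) = 3 \sin(2 \eta) + \sin(3 \eta) + 2 \sin(5 \eta)$. Each mode $\sin(n\eta)$ decays as $e^{-n^2\sigma/2}$ on $\mathbb{R}$, so $u(\eta,\sigma) = \sum c_n e^{-n^2\sigma/2} \sin(n\eta)$ with $c_2=3, c_3=1, c_5=2$: $u(\eta,\sigma) = 3 e^{-2 \sigma} \sin(2 \eta) + e^{-9 \sigma/2} \sin(3 \eta) + 2 e^{-25 \sigma/2} \sin(5 \eta)$.
Substituting back: $\theta(s,t) = u(s - 2t, t)$.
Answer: $\theta(s, t) = 3 e^{-2 t} \sin(2 s - 4 t) + e^{-9 t/2} \sin(3 s - 6 t) + 2 e^{-25 t/2} \sin(5 s - 10 t)$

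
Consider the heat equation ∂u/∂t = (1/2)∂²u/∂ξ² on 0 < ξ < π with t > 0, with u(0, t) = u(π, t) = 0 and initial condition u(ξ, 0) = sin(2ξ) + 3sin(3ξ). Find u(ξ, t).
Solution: Separating variables: u = Σ c_n exp(-n²t/2) sin(nξ). From u(ξ,0) = sin(2ξ) + 3sin(3ξ): c_2=1, c_3=3.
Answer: u(ξ, t) = exp(-2t)sin(2ξ) + 3exp(-9t/2)sin(3ξ)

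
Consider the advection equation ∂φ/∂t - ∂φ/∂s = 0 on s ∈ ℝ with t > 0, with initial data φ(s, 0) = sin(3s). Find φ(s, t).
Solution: By characteristics (ds/dt = -1), φ(s,t) = f(s + t) with f = φ(·, 0).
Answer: φ(s, t) = sin(3s + 3t)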